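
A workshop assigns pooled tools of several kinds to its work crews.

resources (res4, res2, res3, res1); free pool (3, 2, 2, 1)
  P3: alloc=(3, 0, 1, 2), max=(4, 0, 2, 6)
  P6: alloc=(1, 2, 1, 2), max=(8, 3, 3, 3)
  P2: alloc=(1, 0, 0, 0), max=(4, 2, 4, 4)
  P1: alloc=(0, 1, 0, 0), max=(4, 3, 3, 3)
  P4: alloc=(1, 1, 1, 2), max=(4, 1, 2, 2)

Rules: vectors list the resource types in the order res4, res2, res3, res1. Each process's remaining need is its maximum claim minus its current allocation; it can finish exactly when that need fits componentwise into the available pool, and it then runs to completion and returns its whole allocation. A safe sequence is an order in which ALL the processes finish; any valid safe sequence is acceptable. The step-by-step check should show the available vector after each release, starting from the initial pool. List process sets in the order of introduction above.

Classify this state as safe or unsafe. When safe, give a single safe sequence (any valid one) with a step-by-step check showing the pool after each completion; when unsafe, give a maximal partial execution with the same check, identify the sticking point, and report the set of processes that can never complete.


UNSAFE — no complete ordering exists.
Key observation: after P4, P1 the pool peaks at (4, 4, 3, 3), and each blocked process is short somewhere: P3 on res1; P6 on res4; P2 on res3, res1.
The run P4, P1 cannot be extended any further. Verifying each step:
  pool = (3, 2, 2, 1)
  run P4 (needs (3, 0, 1, 0), free (3, 2, 2, 1)); after release of (1, 1, 1, 2) the pool is (4, 3, 3, 3)
  run P1 (needs (4, 2, 3, 3), free (4, 3, 3, 3)); after release of (0, 1, 0, 0) the pool is (4, 4, 3, 3)
  P3 cannot run: need (1, 0, 1, 4) vs free (4, 4, 3, 3) (insufficient res1)
  P6 cannot run: need (7, 1, 2, 1) vs free (4, 4, 3, 3) (insufficient res4)
  P2 cannot run: need (3, 2, 4, 4) vs free (4, 4, 3, 3) (insufficient res3 and res1)
Processes that can never finish: P3, P6 and P2.


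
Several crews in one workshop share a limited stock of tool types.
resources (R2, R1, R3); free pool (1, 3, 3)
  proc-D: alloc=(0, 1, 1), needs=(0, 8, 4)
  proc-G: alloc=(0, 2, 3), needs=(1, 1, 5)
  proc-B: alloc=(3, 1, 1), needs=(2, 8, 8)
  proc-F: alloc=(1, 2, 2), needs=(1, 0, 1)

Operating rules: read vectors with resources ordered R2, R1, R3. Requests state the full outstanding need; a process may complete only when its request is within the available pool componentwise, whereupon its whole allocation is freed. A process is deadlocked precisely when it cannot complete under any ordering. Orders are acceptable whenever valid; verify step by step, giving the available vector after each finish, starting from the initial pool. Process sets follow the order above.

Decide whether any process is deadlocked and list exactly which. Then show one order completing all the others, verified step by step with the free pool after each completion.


Deadlocked: proc-D and proc-B.
Key observation: R1 is the bottleneck — with proc-F, proc-G done the pool holds (2, 7, 8), short of every remaining need.
A valid finishing order for the others: proc-F, proc-G. Check, step by step:
  pool = (1, 3, 3)
  proc-F: need (1, 0, 1) fits (1, 3, 3); releases (1, 2, 2), pool now (2, 5, 5)
  proc-G: need (1, 1, 5) fits (2, 5, 5); releases (0, 2, 3), pool now (2, 7, 8)
None of the blocked processes ever fits:
  blocked: proc-D wants (0, 8, 4), pool (2, 7, 8) — not enough R1
  blocked: proc-B wants (2, 8, 8), pool (2, 7, 8) — not enough R1


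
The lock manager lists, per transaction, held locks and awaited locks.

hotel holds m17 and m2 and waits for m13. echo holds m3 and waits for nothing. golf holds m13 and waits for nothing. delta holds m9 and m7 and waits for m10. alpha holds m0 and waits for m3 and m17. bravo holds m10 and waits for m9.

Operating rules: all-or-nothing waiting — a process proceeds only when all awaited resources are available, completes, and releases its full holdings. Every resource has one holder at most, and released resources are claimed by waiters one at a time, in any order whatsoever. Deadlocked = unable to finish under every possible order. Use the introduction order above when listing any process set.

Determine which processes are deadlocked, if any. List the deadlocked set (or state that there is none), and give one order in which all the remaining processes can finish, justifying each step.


The deadlocked set is delta and bravo.
Key observation: nobody on the ring delta -> bravo -> delta can start until another member finishes, which never happens; no other process is dragged down with it.
A valid finishing order for the others: golf, hotel, echo, alpha.
Walking it through:
  run golf (it waits on nothing); releases m13
  hotel: everything it awaited (m13) is free; runs, freeing m17 and m2
  run echo (it waits on nothing); releases m3
  alpha: everything it awaited (m3 and m17) is free; runs, freeing m0


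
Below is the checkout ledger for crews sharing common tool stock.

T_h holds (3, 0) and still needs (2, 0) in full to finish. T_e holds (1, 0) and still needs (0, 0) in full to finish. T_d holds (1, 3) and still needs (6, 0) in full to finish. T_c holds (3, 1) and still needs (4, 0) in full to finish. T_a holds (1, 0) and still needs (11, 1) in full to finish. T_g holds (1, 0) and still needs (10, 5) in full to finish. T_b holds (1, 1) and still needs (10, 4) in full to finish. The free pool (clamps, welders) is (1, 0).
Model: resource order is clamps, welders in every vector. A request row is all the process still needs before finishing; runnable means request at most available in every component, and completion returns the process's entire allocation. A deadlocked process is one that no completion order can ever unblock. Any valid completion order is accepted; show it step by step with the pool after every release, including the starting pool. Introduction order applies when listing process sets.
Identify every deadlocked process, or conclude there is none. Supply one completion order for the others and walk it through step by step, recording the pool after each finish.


Deadlocked set: T_a, T_g and T_b.
Key observation: even finishing T_e, T_h, T_c, T_d leaves just (9, 4) free — too little clamps for any of the remaining processes.
The rest can finish in the order T_e, T_h, T_c, T_d. Walking it through:
  pool = (1, 0)
  T_e: need (0, 0) fits (1, 0); releases (1, 0), pool now (2, 0)
  T_h: need (2, 0) fits (2, 0); releases (3, 0), pool now (5, 0)
  T_c: need (4, 0) fits (5, 0); releases (3, 1), pool now (8, 1)
  T_d: need (6, 0) fits (8, 1); releases (1, 3), pool now (9, 4)
None of the blocked processes ever fits:
  T_a cannot run: need (11, 1) vs free (9, 4) (insufficient clamps)
  T_g cannot run: need (10, 5) vs free (9, 4) (insufficient clamps and welders)
  T_b cannot run: need (10, 4) vs free (9, 4) (insufficient clamps)


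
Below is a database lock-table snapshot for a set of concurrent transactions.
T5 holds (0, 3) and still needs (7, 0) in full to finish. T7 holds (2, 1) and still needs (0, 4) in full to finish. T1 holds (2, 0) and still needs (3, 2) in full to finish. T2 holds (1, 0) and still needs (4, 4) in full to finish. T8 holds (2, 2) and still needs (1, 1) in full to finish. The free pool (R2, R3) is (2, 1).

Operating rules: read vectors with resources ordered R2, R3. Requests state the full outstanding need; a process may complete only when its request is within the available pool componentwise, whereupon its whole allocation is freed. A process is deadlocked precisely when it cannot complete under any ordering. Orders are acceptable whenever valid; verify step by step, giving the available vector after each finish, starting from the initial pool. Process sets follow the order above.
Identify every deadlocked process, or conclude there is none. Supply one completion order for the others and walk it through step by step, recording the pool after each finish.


Deadlocked set: T5, T7 and T2.
Key observation: after T8, T1 the pool peaks at (6, 3), and each blocked process is short somewhere: T5 on R2; T7 on R3; T2 on R3.
A valid finishing order for the others: T8, T1. Verifying each step:
  pool = (2, 1)
  T8: need (1, 1) fits (2, 1); releases (2, 2), pool now (4, 3)
  T1: need (3, 2) fits (4, 3); releases (2, 0), pool now (6, 3)
None of the blocked processes ever fits:
  blocked: T5 wants (7, 0), pool (6, 3) — not enough R2
  blocked: T7 wants (0, 4), pool (6, 3) — not enough R3
  blocked: T2 wants (4, 4), pool (6, 3) — not enough R3


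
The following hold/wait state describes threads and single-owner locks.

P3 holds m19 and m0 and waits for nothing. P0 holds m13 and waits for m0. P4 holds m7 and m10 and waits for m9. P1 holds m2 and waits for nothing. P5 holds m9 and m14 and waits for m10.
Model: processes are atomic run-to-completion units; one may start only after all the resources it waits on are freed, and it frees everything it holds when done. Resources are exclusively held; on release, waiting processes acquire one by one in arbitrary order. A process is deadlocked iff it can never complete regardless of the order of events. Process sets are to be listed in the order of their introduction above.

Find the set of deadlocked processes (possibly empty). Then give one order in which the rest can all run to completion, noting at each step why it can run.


The deadlocked set is P4 and P5.
Key observation: the loop P4 -> P5 -> P4 blocks itself forever; no other process is dragged down with it.
One completion order for the rest: P3, P1, P0.
Step-by-step check:
  run P3 (it waits on nothing); releases m19 and m0
  run P1 (it waits on nothing); releases m2
  P0: everything it awaited (m0) is free; runs, freeing m13


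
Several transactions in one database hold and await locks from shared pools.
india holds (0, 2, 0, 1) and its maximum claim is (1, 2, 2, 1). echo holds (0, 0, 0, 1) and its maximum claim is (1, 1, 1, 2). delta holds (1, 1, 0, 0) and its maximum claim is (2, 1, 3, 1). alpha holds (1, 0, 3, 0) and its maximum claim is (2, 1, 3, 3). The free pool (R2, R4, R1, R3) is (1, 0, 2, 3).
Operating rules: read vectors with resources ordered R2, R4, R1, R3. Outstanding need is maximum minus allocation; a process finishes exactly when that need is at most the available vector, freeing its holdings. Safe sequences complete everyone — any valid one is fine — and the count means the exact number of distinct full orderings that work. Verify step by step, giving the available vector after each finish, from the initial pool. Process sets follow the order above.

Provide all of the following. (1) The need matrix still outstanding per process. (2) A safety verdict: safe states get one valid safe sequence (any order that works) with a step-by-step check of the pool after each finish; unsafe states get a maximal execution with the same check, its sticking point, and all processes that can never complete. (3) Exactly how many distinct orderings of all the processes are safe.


(1) Remaining need (order R2, R4, R1, R3):
  india: (1, 0, 2, 0)
  echo: (1, 1, 1, 1)
  delta: (1, 0, 3, 1)
  alpha: (1, 1, 0, 3)
(2) SAFE. One safe sequence: india, alpha, delta, echo.
Key observation: india marks the first exact bind of the order: its need (1, 0, 2, 0) fits the free (1, 0, 2, 3) with zero slack on a requested resource.
Step-by-step check:
  pool = (1, 0, 2, 3)
  india needs (1, 0, 2, 0) <= (1, 0, 2, 3) -> finishes; pool += (0, 2, 0, 1) = (1, 2, 2, 4)
  alpha needs (1, 1, 0, 3) <= (1, 2, 2, 4) -> finishes; pool += (1, 0, 3, 0) = (2, 2, 5, 4)
  delta needs (1, 0, 3, 1) <= (2, 2, 5, 4) -> finishes; pool += (1, 1, 0, 0) = (3, 3, 5, 4)
  echo needs (1, 1, 1, 1) <= (3, 3, 5, 4) -> finishes; pool += (0, 0, 0, 1) = (3, 3, 5, 5)
(3) Exactly 3 of the possible complete orderings are safe sequences.


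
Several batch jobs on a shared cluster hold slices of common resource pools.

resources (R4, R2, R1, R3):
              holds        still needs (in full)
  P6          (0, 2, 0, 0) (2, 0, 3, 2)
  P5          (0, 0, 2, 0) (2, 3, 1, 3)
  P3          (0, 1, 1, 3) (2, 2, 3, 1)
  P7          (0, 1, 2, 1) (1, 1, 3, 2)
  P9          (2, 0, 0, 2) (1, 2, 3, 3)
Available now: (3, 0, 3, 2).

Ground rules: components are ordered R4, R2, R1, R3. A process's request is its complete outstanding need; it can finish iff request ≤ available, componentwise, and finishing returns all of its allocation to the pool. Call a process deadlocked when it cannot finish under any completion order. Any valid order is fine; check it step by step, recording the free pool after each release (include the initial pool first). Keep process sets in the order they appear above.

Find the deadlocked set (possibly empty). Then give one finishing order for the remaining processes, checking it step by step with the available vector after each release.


Nothing here is deadlocked.
Key observation: no deadlock: P6 fits now, and the freed resources carry the rest through.
A valid finishing order for the others: P6, P3, P7, P5, P9. Walking it through:
  pool = (3, 0, 3, 2)
  P6 needs (2, 0, 3, 2) <= (3, 0, 3, 2) -> finishes; pool += (0, 2, 0, 0) = (3, 2, 3, 2)
  P3 needs (2, 2, 3, 1) <= (3, 2, 3, 2) -> finishes; pool += (0, 1, 1, 3) = (3, 3, 4, 5)
  P7 needs (1, 1, 3, 2) <= (3, 3, 4, 5) -> finishes; pool += (0, 1, 2, 1) = (3, 4, 6, 6)
  P5 needs (2, 3, 1, 3) <= (3, 4, 6, 6) -> finishes; pool += (0, 0, 2, 0) = (3, 4, 8, 6)
  P9 needs (1, 2, 3, 3) <= (3, 4, 8, 6) -> finishes; pool += (2, 0, 0, 2) = (5, 4, 8, 8)


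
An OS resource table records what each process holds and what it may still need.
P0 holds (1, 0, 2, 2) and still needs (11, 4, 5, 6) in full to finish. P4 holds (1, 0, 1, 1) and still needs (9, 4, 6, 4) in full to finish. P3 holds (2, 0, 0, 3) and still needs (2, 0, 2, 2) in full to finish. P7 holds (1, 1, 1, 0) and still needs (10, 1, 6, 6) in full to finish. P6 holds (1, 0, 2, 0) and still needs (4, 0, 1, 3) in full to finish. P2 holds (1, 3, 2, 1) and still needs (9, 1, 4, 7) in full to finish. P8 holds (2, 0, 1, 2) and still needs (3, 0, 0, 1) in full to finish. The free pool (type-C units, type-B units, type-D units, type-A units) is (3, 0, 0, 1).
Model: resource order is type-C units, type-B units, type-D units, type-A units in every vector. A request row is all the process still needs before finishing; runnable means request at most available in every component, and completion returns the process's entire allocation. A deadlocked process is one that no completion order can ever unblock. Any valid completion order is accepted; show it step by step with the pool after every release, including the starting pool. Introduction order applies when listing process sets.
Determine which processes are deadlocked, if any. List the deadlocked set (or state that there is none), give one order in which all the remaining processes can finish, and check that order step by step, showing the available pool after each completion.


Deadlocked: P0, P4, P7 and P2.
Key observation: type-C units is the bottleneck — with P8, P6, P3 done the pool holds (8, 0, 3, 6), short of every remaining need.
One completion order for the rest: P8, P6, P3. Verifying each step:
  pool = (3, 0, 0, 1)
  run P8 (needs (3, 0, 0, 1), free (3, 0, 0, 1)); after release of (2, 0, 1, 2) the pool is (5, 0, 1, 3)
  run P6 (needs (4, 0, 1, 3), free (5, 0, 1, 3)); after release of (1, 0, 2, 0) the pool is (6, 0, 3, 3)
  run P3 (needs (2, 0, 2, 2), free (6, 0, 3, 3)); after release of (2, 0, 0, 3) the pool is (8, 0, 3, 6)
None of the blocked processes ever fits:
  P0 still needs (11, 4, 5, 6) but only (8, 0, 3, 6) is free — short on type-C units, type-B units and type-D units
  P4 still needs (9, 4, 6, 4) but only (8, 0, 3, 6) is free — short on type-C units, type-B units and type-D units
  P7 still needs (10, 1, 6, 6) but only (8, 0, 3, 6) is free — short on type-C units, type-B units and type-D units
  P2 still needs (9, 1, 4, 7) but only (8, 0, 3, 6) is free — short on type-C units, type-B units, type-D units and type-A units


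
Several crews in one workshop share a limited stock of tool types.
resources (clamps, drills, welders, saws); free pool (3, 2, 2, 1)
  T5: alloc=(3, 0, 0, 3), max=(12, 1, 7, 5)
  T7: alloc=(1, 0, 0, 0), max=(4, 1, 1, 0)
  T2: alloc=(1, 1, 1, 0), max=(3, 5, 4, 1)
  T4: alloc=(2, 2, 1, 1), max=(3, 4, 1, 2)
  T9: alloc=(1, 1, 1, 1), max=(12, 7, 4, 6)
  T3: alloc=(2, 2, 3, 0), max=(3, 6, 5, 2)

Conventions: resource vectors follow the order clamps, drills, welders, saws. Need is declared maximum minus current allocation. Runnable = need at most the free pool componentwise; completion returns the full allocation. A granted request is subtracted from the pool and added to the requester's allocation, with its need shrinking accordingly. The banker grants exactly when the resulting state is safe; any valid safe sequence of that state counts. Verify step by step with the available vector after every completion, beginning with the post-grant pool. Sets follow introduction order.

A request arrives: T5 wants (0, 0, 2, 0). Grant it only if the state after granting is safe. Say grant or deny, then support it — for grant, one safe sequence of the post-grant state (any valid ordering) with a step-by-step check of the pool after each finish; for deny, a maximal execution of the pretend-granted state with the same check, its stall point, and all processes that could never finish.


DENY — the pretend-granted state is unsafe.
Key observation: after T4, T7 complete, (6, 4, 1, 2) is the best the pool ever gets, yet each leftover process wants more welders.
After a pretend grant, a maximal execution: T4, T7 — then nothing else fits. Walking it through:
  pool = (3, 2, 0, 1)
  T4 needs (1, 2, 0, 1) <= (3, 2, 0, 1) -> finishes; pool += (2, 2, 1, 1) = (5, 4, 1, 2)
  T7 needs (3, 1, 1, 0) <= (5, 4, 1, 2) -> finishes; pool += (1, 0, 0, 0) = (6, 4, 1, 2)
  blocked: T5 wants (9, 1, 5, 2), pool (6, 4, 1, 2) — not enough clamps and welders
  blocked: T2 wants (2, 4, 3, 1), pool (6, 4, 1, 2) — not enough welders
  blocked: T9 wants (11, 6, 3, 5), pool (6, 4, 1, 2) — not enough clamps, drills, welders and saws
  blocked: T3 wants (1, 4, 2, 2), pool (6, 4, 1, 2) — not enough welders
Processes that could never finish after the grant: T5, T2, T9 and T3.


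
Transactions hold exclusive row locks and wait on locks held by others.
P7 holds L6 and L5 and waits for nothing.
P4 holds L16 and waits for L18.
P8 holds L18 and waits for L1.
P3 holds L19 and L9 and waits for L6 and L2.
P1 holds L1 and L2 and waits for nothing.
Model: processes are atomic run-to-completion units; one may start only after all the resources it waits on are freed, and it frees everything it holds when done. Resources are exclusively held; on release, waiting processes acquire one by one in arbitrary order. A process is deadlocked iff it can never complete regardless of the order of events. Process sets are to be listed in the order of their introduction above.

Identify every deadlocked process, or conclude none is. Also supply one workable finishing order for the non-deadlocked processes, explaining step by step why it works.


The deadlocked set is empty.
Key observation: every chain of waits terminates; starting from the processes that wait on nothing, all the rest unlock in turn.
A valid finishing order for the others: P1, P7, P8, P4, P3.
Verifying each step:
  P1 waits on nothing -> runs at once and releases L1 and L2
  P7 waits on nothing -> runs at once and releases L6 and L5
  P8: everything it awaited (L1) is free; runs, freeing L18
  P4: everything it awaited (L18) is free; runs, freeing L16
  P3: everything it awaited (L6 and L2) is free; runs, freeing L19 and L9


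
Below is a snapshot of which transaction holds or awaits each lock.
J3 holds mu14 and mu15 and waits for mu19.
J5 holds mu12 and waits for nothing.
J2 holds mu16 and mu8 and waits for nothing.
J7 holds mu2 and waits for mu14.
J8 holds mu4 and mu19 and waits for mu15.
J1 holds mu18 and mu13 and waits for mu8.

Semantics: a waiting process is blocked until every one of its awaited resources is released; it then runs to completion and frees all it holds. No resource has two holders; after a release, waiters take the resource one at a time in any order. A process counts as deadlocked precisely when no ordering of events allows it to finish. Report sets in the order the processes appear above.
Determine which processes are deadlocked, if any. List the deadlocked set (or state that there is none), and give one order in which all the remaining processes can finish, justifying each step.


Deadlocked set: J3, J7 and J8.
Key observation: J3 -> J8 -> J3 is a circular wait — nothing in it can go first; J7 waits into the deadlock from upstream.
The rest can finish in the order J2, J5, J1.
Walking it through:
  run J2 (it waits on nothing); releases mu16 and mu8
  run J5 (it waits on nothing); releases mu12
  run J1 (all its waits — mu8 — are resolved); releases mu18 and mu13


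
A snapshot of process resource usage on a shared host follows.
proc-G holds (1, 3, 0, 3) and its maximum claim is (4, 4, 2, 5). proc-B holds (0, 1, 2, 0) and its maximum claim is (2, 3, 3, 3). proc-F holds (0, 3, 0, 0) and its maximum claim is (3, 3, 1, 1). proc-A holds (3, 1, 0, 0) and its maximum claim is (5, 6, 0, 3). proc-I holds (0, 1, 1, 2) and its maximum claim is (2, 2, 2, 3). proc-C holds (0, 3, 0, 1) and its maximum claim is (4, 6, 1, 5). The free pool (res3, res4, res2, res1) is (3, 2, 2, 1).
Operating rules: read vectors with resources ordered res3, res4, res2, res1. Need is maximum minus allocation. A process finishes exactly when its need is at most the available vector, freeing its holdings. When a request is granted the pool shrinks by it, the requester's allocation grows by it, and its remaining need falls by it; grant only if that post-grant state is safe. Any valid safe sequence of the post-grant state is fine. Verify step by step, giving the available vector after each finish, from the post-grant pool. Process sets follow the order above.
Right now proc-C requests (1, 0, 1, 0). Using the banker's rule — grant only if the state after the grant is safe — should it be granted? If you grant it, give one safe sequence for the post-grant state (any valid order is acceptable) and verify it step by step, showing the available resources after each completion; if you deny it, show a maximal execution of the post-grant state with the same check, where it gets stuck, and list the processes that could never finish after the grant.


DENY — the pretend-granted state is unsafe.
Key observation: after proc-I, proc-B the pool peaks at (2, 4, 4, 3), and each blocked process is short somewhere: proc-G on res3; proc-F on res3; proc-A on res4; proc-C on res3, res1.
After a pretend grant, a maximal execution: proc-I, proc-B — then nothing else fits. Step-by-step check:
  pool = (2, 2, 1, 1)
  proc-I needs (2, 1, 1, 1) <= (2, 2, 1, 1) -> finishes; pool += (0, 1, 1, 2) = (2, 3, 2, 3)
  proc-B needs (2, 2, 1, 3) <= (2, 3, 2, 3) -> finishes; pool += (0, 1, 2, 0) = (2, 4, 4, 3)
  proc-G still needs (3, 1, 2, 2) but only (2, 4, 4, 3) is free — short on res3
  proc-F still needs (3, 0, 1, 1) but only (2, 4, 4, 3) is free — short on res3
  proc-A still needs (2, 5, 0, 3) but only (2, 4, 4, 3) is free — short on res4
  proc-C still needs (3, 3, 0, 4) but only (2, 4, 4, 3) is free — short on res3 and res1
Processes that could never finish after the grant: proc-G, proc-F, proc-A and proc-C.


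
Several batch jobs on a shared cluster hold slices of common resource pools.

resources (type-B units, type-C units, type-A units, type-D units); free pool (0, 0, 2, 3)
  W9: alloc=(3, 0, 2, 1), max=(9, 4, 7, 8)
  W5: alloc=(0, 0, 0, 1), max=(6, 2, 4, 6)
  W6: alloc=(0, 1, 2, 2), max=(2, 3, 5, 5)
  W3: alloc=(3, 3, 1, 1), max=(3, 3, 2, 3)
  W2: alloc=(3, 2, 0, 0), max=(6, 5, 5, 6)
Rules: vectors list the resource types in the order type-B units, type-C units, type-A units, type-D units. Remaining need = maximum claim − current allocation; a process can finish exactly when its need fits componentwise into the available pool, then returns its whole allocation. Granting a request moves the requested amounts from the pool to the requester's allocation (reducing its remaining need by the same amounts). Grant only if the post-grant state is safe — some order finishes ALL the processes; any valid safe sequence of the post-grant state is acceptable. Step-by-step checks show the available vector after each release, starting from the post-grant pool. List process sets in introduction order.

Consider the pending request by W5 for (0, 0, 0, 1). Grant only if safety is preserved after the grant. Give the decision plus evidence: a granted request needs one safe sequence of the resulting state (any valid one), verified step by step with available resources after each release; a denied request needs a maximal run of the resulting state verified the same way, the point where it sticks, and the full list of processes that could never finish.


DENY: after the grant no complete ordering would exist.
Key observation: after W3, W6 the pool peaks at (3, 4, 5, 5), and each blocked process is short somewhere: W9 on type-B units, type-D units; W5 on type-B units; W2 on type-D units.
Pretend the grant happened; the run W3, W6 goes as far as possible. Walking it through:
  pool = (0, 0, 2, 2)
  W3 needs (0, 0, 1, 2) <= (0, 0, 2, 2) -> finishes; pool += (3, 3, 1, 1) = (3, 3, 3, 3)
  W6 needs (2, 2, 3, 3) <= (3, 3, 3, 3) -> finishes; pool += (0, 1, 2, 2) = (3, 4, 5, 5)
  W9 still needs (6, 4, 5, 7) but only (3, 4, 5, 5) is free — short on type-B units and type-D units
  W5 still needs (6, 2, 4, 4) but only (3, 4, 5, 5) is free — short on type-B units
  W2 still needs (3, 3, 5, 6) but only (3, 4, 5, 5) is free — short on type-D units
Post-grant, the permanently blocked set is W9, W5 and W2.


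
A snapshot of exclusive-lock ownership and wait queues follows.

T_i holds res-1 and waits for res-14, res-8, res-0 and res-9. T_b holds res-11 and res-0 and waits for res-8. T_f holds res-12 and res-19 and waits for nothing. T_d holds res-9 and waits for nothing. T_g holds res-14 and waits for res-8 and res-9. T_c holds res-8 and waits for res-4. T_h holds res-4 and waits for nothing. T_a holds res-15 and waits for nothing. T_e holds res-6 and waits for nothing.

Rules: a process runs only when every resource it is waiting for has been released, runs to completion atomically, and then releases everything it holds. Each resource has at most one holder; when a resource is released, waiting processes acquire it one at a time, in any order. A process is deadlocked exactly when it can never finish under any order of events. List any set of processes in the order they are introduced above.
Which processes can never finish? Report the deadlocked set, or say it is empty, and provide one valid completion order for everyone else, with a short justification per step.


Nothing here is deadlocked.
Key observation: no waiting chain loops back on itself — every chain ends at a process that waits on nothing, so everyone eventually runs.
The rest can finish in the order T_d, T_h, T_a, T_c, T_f, T_b, T_g, T_e, T_i.
Verifying each step:
  T_d: no waits; runs immediately, freeing res-9
  T_h: no waits; runs immediately, freeing res-4
  T_a: no waits; runs immediately, freeing res-15
  T_c waits on res-4 — all released -> runs and releases res-8
  T_f: no waits; runs immediately, freeing res-12 and res-19
  T_b waits on res-8 — all released -> runs and releases res-11 and res-0
  T_g waits on res-8 and res-9 — all released -> runs and releases res-14
  T_e: no waits; runs immediately, freeing res-6
  T_i waits on res-14, res-8, res-0 and res-9 — all released -> runs and releases res-1


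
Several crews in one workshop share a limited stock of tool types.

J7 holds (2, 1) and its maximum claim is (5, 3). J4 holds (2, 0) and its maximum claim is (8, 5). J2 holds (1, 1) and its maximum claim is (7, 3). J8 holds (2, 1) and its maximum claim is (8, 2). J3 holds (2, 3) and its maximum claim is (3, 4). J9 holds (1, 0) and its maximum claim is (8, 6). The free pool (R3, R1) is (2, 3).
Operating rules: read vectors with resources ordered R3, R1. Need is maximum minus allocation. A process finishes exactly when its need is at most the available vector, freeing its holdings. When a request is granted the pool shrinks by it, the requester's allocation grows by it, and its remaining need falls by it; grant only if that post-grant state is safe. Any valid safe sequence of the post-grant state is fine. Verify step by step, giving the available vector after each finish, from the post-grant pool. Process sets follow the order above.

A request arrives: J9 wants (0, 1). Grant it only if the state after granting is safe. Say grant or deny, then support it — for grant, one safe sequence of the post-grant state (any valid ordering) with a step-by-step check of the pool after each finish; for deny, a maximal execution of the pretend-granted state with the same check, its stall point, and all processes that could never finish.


GRANT. The post-grant state is safe; one safe sequence: J3, J7, J8, J9, J4, J2.
Key observation: (2, 2) free after granting still covers J3 first, and each release covers the next.
Check on the post-grant state, step by step:
  pool = (2, 2)
  run J3 (needs (1, 1), free (2, 2)); after release of (2, 3) the pool is (4, 5)
  run J7 (needs (3, 2), free (4, 5)); after release of (2, 1) the pool is (6, 6)
  run J8 (needs (6, 1), free (6, 6)); after release of (2, 1) the pool is (8, 7)
  run J9 (needs (7, 5), free (8, 7)); after release of (1, 1) the pool is (9, 8)
  run J4 (needs (6, 5), free (9, 8)); after release of (2, 0) the pool is (11, 8)
  run J2 (needs (6, 2), free (11, 8)); after release of (1, 1) the pool is (12, 9)


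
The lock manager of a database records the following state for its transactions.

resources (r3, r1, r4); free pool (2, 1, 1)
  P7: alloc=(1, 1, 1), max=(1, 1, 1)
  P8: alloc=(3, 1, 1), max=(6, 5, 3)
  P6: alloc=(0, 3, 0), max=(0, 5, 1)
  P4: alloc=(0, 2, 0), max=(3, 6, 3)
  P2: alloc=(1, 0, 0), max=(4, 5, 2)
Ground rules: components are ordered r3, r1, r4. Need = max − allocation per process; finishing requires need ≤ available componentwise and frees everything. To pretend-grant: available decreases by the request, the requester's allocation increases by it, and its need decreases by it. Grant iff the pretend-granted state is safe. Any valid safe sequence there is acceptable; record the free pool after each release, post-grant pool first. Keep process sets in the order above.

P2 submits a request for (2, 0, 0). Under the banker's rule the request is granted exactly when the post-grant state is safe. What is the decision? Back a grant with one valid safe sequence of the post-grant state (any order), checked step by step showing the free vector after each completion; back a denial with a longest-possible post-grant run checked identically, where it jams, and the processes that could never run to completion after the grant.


GRANT — the state after the grant stays safe, e.g. via P7, P6, P2, P8, P4.
Key observation: the grant leaves (0, 1, 1) free — enough for P7, whose release restarts the cascade.
Step-by-step check of the post-grant state:
  pool = (0, 1, 1)
  P7 needs (0, 0, 0) <= (0, 1, 1) -> finishes; pool += (1, 1, 1) = (1, 2, 2)
  P6 needs (0, 2, 1) <= (1, 2, 2) -> finishes; pool += (0, 3, 0) = (1, 5, 2)
  P2 needs (1, 5, 2) <= (1, 5, 2) -> finishes; pool += (3, 0, 0) = (4, 5, 2)
  P8 needs (3, 4, 2) <= (4, 5, 2) -> finishes; pool += (3, 1, 1) = (7, 6, 3)
  P4 needs (3, 4, 3) <= (7, 6, 3) -> finishes; pool += (0, 2, 0) = (7, 8, 3)


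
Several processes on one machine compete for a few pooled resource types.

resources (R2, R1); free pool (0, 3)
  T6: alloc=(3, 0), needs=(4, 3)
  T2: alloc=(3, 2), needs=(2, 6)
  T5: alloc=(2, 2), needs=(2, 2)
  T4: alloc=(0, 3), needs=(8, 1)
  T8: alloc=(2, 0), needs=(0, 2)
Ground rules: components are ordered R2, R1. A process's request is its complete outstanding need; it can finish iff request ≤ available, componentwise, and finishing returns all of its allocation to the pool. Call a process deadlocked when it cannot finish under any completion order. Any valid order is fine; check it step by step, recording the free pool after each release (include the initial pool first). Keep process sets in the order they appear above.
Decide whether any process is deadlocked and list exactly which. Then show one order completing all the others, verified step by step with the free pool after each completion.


Deadlocked: T2 and T4.
Key observation: after T8, T5, T6 the pool peaks at (7, 5), and each blocked process is short somewhere: T2 on R1; T4 on R2.
One completion order for the rest: T8, T5, T6. Walking it through:
  pool = (0, 3)
  T8 needs (0, 2) <= (0, 3) -> finishes; pool += (2, 0) = (2, 3)
  T5 needs (2, 2) <= (2, 3) -> finishes; pool += (2, 2) = (4, 5)
  T6 needs (4, 3) <= (4, 5) -> finishes; pool += (3, 0) = (7, 5)
None of the blocked processes ever fits:
  T2 still needs (2, 6) but only (7, 5) is free — short on R1
  T4 still needs (8, 1) but only (7, 5) is free — short on R2


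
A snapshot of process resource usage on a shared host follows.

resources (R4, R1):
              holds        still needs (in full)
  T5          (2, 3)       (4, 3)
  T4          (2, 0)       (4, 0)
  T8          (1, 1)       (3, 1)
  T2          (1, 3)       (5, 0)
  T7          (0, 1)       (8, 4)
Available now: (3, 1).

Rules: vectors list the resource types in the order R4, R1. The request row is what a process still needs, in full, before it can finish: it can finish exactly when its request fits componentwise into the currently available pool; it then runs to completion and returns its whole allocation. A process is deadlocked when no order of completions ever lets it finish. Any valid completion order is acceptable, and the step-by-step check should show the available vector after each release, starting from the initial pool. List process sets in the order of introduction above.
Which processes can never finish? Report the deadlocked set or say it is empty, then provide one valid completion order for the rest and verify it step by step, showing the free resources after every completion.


Nothing here is deadlocked.
Key observation: beginning at T8, releases accumulate fast enough that every process eventually fits.
The rest can finish in the order T8, T4, T2, T5, T7. Walking it through:
  pool = (3, 1)
  T8: need (3, 1) fits (3, 1); releases (1, 1), pool now (4, 2)
  T4: need (4, 0) fits (4, 2); releases (2, 0), pool now (6, 2)
  T2: need (5, 0) fits (6, 2); releases (1, 3), pool now (7, 5)
  T5: need (4, 3) fits (7, 5); releases (2, 3), pool now (9, 8)
  T7: need (8, 4) fits (9, 8); releases (0, 1), pool now (9, 9)


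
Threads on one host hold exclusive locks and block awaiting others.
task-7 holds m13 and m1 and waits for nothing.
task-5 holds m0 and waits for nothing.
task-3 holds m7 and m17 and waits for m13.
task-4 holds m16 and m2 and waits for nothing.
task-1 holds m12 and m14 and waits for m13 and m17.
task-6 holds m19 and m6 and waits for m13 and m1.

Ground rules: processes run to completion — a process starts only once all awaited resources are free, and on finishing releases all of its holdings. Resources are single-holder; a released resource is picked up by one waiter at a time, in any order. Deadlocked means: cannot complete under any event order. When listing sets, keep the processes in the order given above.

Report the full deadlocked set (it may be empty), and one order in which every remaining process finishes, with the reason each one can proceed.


Nothing here is deadlocked.
Key observation: the waits form no ring: some process can always run, and its releases unblock the others one by one.
A valid finishing order for the others: task-7, task-5, task-3, task-6, task-4, task-1.
Walking it through:
  task-7: no waits; runs immediately, freeing m13 and m1
  task-5: no waits; runs immediately, freeing m0
  task-3 waits on m13 — all released -> runs and releases m7 and m17
  task-6 waits on m13 and m1 — all released -> runs and releases m19 and m6
  task-4: no waits; runs immediately, freeing m16 and m2
  task-1 waits on m13 and m17 — all released -> runs and releases m12 and m14


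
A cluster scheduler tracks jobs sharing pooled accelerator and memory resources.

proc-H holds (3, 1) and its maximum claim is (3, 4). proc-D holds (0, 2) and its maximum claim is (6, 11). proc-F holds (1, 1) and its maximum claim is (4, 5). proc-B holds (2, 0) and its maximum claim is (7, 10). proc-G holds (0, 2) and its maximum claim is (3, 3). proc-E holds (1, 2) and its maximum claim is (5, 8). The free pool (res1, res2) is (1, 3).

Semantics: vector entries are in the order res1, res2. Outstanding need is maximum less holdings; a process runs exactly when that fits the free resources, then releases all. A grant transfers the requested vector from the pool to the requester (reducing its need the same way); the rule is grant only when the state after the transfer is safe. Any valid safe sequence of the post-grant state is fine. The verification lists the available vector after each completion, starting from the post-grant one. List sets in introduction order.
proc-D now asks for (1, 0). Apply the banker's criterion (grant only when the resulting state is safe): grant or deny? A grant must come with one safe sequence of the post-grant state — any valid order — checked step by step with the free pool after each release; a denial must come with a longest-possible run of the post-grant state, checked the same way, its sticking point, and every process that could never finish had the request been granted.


GRANT — the state after the grant stays safe, e.g. via proc-H, proc-F, proc-G, proc-E, proc-D, proc-B.
Key observation: (0, 3) free after granting still covers proc-H first, and each release covers the next.
Check on the post-grant state, step by step:
  pool = (0, 3)
  proc-H: need (0, 3) fits (0, 3); releases (3, 1), pool now (3, 4)
  proc-F: need (3, 4) fits (3, 4); releases (1, 1), pool now (4, 5)
  proc-G: need (3, 1) fits (4, 5); releases (0, 2), pool now (4, 7)
  proc-E: need (4, 6) fits (4, 7); releases (1, 2), pool now (5, 9)
  proc-D: need (5, 9) fits (5, 9); releases (1, 2), pool now (6, 11)
  proc-B: need (5, 10) fits (6, 11); releases (2, 0), pool now (8, 11)


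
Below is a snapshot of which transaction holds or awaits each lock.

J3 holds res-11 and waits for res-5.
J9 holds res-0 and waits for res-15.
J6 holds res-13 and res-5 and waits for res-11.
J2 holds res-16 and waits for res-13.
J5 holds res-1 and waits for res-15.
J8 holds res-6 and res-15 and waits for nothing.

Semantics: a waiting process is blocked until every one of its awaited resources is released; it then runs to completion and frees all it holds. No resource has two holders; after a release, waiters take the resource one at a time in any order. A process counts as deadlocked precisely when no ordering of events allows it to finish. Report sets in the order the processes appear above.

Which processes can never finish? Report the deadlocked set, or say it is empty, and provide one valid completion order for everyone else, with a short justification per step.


Deadlocked: J3, J6 and J2.
Key observation: the wait chain closes on itself along J3 -> J6 -> J3; J2 waits into the deadlock from upstream.
One completion order for the rest: J8, J9, J5.
Check, step by step:
  run J8 (it waits on nothing); releases res-6 and res-15
  run J9 (all its waits — res-15 — are resolved); releases res-0
  run J5 (all its waits — res-15 — are resolved); releases res-1


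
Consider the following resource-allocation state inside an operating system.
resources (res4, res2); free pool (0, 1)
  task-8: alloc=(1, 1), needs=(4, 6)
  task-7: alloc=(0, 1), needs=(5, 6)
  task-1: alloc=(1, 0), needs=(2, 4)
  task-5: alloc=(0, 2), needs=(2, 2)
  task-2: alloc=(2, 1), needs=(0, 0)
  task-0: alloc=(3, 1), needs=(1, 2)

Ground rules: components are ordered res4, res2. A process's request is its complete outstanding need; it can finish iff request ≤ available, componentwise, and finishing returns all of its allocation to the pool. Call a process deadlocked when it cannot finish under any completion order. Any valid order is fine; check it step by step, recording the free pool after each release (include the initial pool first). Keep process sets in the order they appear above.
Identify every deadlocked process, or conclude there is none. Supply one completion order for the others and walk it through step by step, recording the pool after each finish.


Deadlocked set: task-8 and task-7.
Key observation: the wall is res2: completing task-2, task-5, task-0, task-1 brings the pool only to (6, 5), and all the rest need more.
The rest can finish in the order task-2, task-5, task-0, task-1. Step-by-step check:
  pool = (0, 1)
  task-2: need (0, 0) fits (0, 1); releases (2, 1), pool now (2, 2)
  task-5: need (2, 2) fits (2, 2); releases (0, 2), pool now (2, 4)
  task-0: need (1, 2) fits (2, 4); releases (3, 1), pool now (5, 5)
  task-1: need (2, 4) fits (5, 5); releases (1, 0), pool now (6, 5)
None of the blocked processes ever fits:
  task-8 cannot run: need (4, 6) vs free (6, 5) (insufficient res2)
  task-7 cannot run: need (5, 6) vs free (6, 5) (insufficient res2)
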